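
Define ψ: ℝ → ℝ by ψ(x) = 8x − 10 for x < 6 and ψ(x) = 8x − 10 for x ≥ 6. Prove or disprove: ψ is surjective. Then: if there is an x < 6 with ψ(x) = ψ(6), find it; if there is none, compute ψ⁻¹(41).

51/8

Both pieces are strictly increasing (slopes 8 and 8), so each is injective on its own interval.
The left piece maps (−∞, 6) onto (−∞, 38); the right piece maps [6, ∞) onto [38, ∞).
These images together cover ℝ, so ψ is surjective.
Because the two images are disjoint, no x < 6 has ψ(x) = ψ(6), so we compute ψ⁻¹(41): 41 lies in [38, ∞), so solve 8x − 10 = 41: x = (41 + 10)/8 = 51/8.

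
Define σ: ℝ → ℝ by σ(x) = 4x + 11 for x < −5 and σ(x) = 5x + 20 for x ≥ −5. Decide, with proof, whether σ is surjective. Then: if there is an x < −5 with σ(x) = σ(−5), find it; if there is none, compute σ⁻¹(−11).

Both pieces are strictly increasing (slopes 4 and 5), so each is injective on its own interval.
The left piece maps (−∞, −5) onto (−∞, −9); the right piece maps [−5, ∞) onto [−5, ∞).
The union (−∞, −9) ∪ [−5, ∞) omits the interval between −9 and −5; in particular −9 has no preimage. So σ is not surjective.
Because the two images are disjoint, no x < −5 has σ(x) = σ(−5), so we compute σ⁻¹(−11): −11 lies in (−∞, −9), so solve 4x + 11 = −11: x = (−11 − 11)/4 = −11/2.

-11/2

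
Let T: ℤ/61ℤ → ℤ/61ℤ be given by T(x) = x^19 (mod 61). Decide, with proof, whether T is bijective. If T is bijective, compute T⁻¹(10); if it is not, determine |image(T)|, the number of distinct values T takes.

44

Since 61 is prime, the nonzero elements of ℤ/61ℤ form a cyclic group of order 60.
As gcd(19, 60) = 1, raising to the 19th power is a bijection on this group: if a^19 ≡ b^19 then (ab^{−1})^19 = 1, and the only element of order dividing gcd(19, 60) = 1 is 1, so a = b.
With T(0) = 0 this makes T injective on all of ℤ/61ℤ, hence bijective (finite equal-size domain and codomain). In particular T is bijective.
Since T is bijective, we find the preimage of 10. The inverse of x ↦ x^19 on (ℤ/61ℤ)^× is x ↦ x^19, because 19·19 = 361 = 6·60 + 1 ≡ 1 (mod 60) and x^{60} = 1 for x ≠ 0 (Fermat). So T⁻¹(10) = 10^19 mod 61.
Repeated squaring mod 61: 10^1 ≡ 10, 10^2 ≡ 10² = 100 ≡ 39, 10^4 ≡ 39² = 1521 ≡ 57, 10^8 ≡ 57² = 3249 ≡ 16, 10^16 ≡ 16² = 256 ≡ 12. Since 19 = 16 + 2 + 1, 10^19 ≡ 12·39·10: 12·39 = 468 ≡ 41, then 41·10 = 410 ≡ 44. So 10^19 ≡ 44 (mod 61).
Hence T⁻¹(10) = 44.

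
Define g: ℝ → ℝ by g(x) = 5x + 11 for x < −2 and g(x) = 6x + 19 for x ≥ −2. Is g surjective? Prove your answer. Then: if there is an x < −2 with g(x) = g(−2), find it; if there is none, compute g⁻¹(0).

-11/5

Both pieces are strictly increasing (slopes 5 and 6), so each is injective on its own interval.
The left piece maps (−∞, −2) onto (−∞, 1); the right piece maps [−2, ∞) onto [7, ∞).
The union (−∞, 1) ∪ [7, ∞) omits the interval between 1 and 7; in particular 1 has no preimage. So g is not surjective.
Because the two images are disjoint, no x < −2 has g(x) = g(−2), so we compute g⁻¹(0): 0 lies in (−∞, 1), so solve 5x + 11 = 0: x = (0 − 11)/5 = −11/5.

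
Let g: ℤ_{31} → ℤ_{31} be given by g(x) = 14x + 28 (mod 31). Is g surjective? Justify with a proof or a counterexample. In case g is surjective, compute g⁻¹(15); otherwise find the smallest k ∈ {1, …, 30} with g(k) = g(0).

19

Since gcd(14, 31) = 1, 14 is invertible modulo 31. Euclid's algorithm: 31 = 2·14 + 3, 14 = 4·3 + 2, 3 = 1·2 + 1; back-substituting gives 1 = 20·14 − 9·31, so 14⁻¹ ≡ 20 (mod 31).
Then y ↦ 20(y − 28) is a two-sided inverse to g, so every y ∈ ℤ_{31} has a preimage.
So g is surjective.
Since g is surjective, we find g⁻¹(15): we need 14x ≡ 15 − 28 ≡ 18 (mod 31). Using 14⁻¹ = 20: x ≡ 20·18 = 360 = 11·31 + 19, so x = 19.
Check: g(19) = 14·19 + 28 = 294 = 9·31 + 15 ≡ 15 (mod 31).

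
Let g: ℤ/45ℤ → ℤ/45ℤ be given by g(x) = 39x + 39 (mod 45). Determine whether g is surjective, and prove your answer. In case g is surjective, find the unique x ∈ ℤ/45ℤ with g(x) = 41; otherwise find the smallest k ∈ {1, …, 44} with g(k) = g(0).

15

Since gcd(39, 45) = 3, we have 39x ≡ 0 (mod 3) for all x, so g(x) ≡ 0 (mod 3).
But 1 ≢ 0 (mod 3), so 1 ∈ ℤ/45ℤ has no preimage. So g is not surjective.
Since g is not surjective, we find the least positive k with g(k) = g(0): this means 39k ≡ 0 (mod 45), i.e. 45 ∣ 39k. Since gcd(39, 45) = 3, dividing through by 3 this holds exactly when 15 ∣ 13k, and as gcd(13, 15) = 1, exactly when 15 ∣ k.
The smallest positive such k is 15.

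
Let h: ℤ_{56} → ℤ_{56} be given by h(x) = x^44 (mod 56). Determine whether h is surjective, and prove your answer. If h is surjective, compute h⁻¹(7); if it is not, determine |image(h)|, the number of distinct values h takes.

h(6): Repeated squaring mod 56: 6^1 ≡ 6, 6^2 ≡ 6² = 36, 6^4 ≡ 36² = 1296 ≡ 8, 6^8 ≡ 8² = 64 ≡ 8, 6^16 ≡ 8² = 64 ≡ 8, 6^32 ≡ 8² = 64 ≡ 8. Since 44 = 32 + 8 + 4, 6^44 ≡ 8·8·8: 8·8 = 64 ≡ 8, then 8·8 = 64 ≡ 8. So 6^44 ≡ 8 (mod 56).
h(8): Repeated squaring mod 56: 8^1 ≡ 8, 8^2 ≡ 8² = 64 ≡ 8, 8^4 ≡ 8² = 64 ≡ 8, 8^8 ≡ 8² = 64 ≡ 8, 8^16 ≡ 8² = 64 ≡ 8, 8^32 ≡ 8² = 64 ≡ 8. Since 44 = 32 + 8 + 4, 8^44 ≡ 8·8·8: 8·8 = 64 ≡ 8, then 8·8 = 64 ≡ 8. So 8^44 ≡ 8 (mod 56).
So h(6) = h(8) = 8 while 6 ≠ 8, therefore h is not injective.
A non-injective map from the 56-element set ℤ_{56} to itself takes at most 55 distinct values, so it cannot be surjective. Therefore h is not surjective.
Since h is not surjective, we determine |image(h)|. Computing x^44 mod 56 for each x (by repeated squaring, reducing mod 56 at every step), the values h(0), h(1), …, h(55) are: 0, 1, 32, 9, 16, 25, 8, 49, 8, 25, 16, 9, 32, 1, 0, 1, 32, 9, 16, 25, 8, 49, 8, 25, 16, 9, 32, 1, 0, 1, 32, 9, 16, 25, 8, 49, 8, 25, 16, 9, 32, 1, 0, 1, 32, 9, 16, 25, 8, 49, 8, 25, 16, 9, 32, 1.
The distinct values are {0, 1, 8, 9, 16, 25, 32, 49}; there are 8 of them.

8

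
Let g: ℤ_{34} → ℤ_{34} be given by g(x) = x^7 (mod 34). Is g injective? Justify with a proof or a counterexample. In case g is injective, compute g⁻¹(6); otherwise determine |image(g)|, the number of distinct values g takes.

Computing x^7 mod 34 for each x (by repeated squaring, reducing mod 34 at every step), the values g(0), g(1), …, g(33) are: 0, 1, 26, 11, 30, 27, 14, 29, 32, 19, 22, 3, 24, 21, 6, 25, 16, 17, 18, 9, 28, 13, 10, 31, 12, 15, 2, 5, 20, 7, 4, 23, 8, 33.
Every element of ℤ_{34} appears exactly once in this list, so g is a bijection, and in particular injective.
Since g is injective, we read off the preimage of 6 from the same table: g(14) = 6, so g⁻¹(6) = 14.

14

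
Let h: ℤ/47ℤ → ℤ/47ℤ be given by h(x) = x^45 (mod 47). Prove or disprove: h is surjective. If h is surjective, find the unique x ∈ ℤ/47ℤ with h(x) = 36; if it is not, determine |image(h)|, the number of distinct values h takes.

Since 47 is prime, the nonzero elements of ℤ/47ℤ form a cyclic group of order 46.
As gcd(45, 46) = 1, raising to the 45th power is a bijection on this group: if u^45 ≡ v^45 then (uv^{−1})^45 = 1, and the only element of order dividing gcd(45, 46) = 1 is 1, so u = v.
With h(0) = 0 this makes h injective on all of ℤ/47ℤ, hence bijective (finite equal-size domain and codomain). In particular h is surjective.
Since h is surjective, we find the preimage of 36. The inverse of x ↦ x^45 on (ℤ/47ℤ)^× is x ↦ x^45, because 45·45 = 2025 = 44·46 + 1 ≡ 1 (mod 46) and x^{46} = 1 for x ≠ 0 (Fermat). So h⁻¹(36) = 36^45 mod 47.
Repeated squaring mod 47: 36^1 ≡ 36, 36^2 ≡ 36² = 1296 ≡ 27, 36^4 ≡ 27² = 729 ≡ 24, 36^8 ≡ 24² = 576 ≡ 12, 36^16 ≡ 12² = 144 ≡ 3, 36^32 ≡ 3² = 9. Since 45 = 32 + 8 + 4 + 1, 36^45 ≡ 9·12·24·36: 9·12 = 108 ≡ 14, then 14·24 = 336 ≡ 7, then 7·36 = 252 ≡ 17. So 36^45 ≡ 17 (mod 47).
Hence h⁻¹(36) = 17.

17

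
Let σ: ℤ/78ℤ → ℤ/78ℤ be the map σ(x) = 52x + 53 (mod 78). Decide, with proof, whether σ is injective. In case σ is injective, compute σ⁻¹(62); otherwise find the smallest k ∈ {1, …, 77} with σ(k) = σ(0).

3

We have gcd(52, 78) = 26 > 1. Taking s = 0 and t = 3: σ(0) = 53 and σ(3) = 52·3 + 53 = 209 ≡ 53 (mod 78).
So σ(0) = σ(3) while 0 ≠ 3, thus σ is not injective.
Since σ is not injective, we find the least positive k with σ(k) = σ(0): this means 52k ≡ 0 (mod 78), i.e. 78 ∣ 52k. Since gcd(52, 78) = 26, dividing through by 26 this holds exactly when 3 ∣ 2k, and as gcd(2, 3) = 1, exactly when 3 ∣ k.
The smallest positive such k is 3.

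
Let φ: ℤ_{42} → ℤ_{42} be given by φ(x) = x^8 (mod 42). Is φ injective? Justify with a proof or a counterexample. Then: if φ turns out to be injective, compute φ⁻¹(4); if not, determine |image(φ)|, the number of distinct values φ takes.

16

φ(4): Repeated squaring mod 42: 4^1 ≡ 4, 4^2 ≡ 4² = 16, 4^4 ≡ 16² = 256 ≡ 4, 4^8 ≡ 4² = 16. So 4^8 ≡ 16 (mod 42).
φ(10): Repeated squaring mod 42: 10^1 ≡ 10, 10^2 ≡ 10² = 100 ≡ 16, 10^4 ≡ 16² = 256 ≡ 4, 10^8 ≡ 4² = 16. So 10^8 ≡ 16 (mod 42).
So φ(4) = φ(10) = 16 while 4 ≠ 10, hence φ is not injective.
Since φ is not injective, we determine |image(φ)|. Computing x^8 mod 42 for each x (by repeated squaring, reducing mod 42 at every step), the values φ(0), φ(1), …, φ(41) are: 0, 1, 4, 9, 16, 25, 36, 7, 22, 39, 16, 37, 18, 1, 28, 15, 4, 37, 30, 25, 22, 21, 22, 25, 30, 37, 4, 15, 28, 1, 18, 37, 16, 39, 22, 7, 36, 25, 16, 9, 4, 1.
The distinct values are {0, 1, 4, 7, 9, 15, 16, 18, 21, 22, 25, 28, 30, 36, 37, 39}; there are 16 of them.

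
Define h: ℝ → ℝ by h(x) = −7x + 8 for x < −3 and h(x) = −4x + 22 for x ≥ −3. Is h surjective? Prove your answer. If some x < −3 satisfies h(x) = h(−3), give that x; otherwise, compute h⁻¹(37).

-26/7

Both pieces are strictly decreasing (slopes −7 and −4), so each is injective on its own interval.
The left piece maps (−∞, −3) onto (29, ∞); the right piece maps [−3, ∞) onto (−∞, 34].
The union (29, ∞) ∪ (−∞, 34] covers ℝ, so h is surjective.
For the follow-up: the images overlap, so an x < −3 with h(x) = h(−3) exists. h(−3) = 34; solving −7x + 8 = 34 for x < −3 gives x = (34 − 8)/(−7) = −26/7.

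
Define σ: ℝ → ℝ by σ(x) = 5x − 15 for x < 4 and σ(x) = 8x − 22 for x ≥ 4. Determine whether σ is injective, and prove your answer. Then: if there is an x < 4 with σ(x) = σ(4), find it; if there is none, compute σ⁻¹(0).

3

Both pieces are strictly increasing (slopes 5 and 8), so each is injective on its own interval.
The left piece maps (−∞, 4) onto (−∞, 5); the right piece maps [4, ∞) onto [10, ∞).
These images are disjoint, so no value is attained by both pieces. So σ is injective.
Because the two images are disjoint, no x < 4 has σ(x) = σ(4), so we compute σ⁻¹(0): 0 lies in (−∞, 5), so solve 5x − 15 = 0: x = (0 + 15)/5 = 3.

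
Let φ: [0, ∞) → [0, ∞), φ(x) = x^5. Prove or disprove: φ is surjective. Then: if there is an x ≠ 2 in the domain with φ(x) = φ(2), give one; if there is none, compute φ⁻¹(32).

For any y ∈ [0, ∞), x = y^{1/5} ∈ [0, ∞) gives φ(x) = y, so φ is surjective.
Since x ↦ x^5 is strictly increasing on [0, ∞), it is injective there, so no x ≠ 2 in the domain has φ(x) = φ(2). We therefore compute φ⁻¹(32) = 32^{1/5} = 2 (indeed 2^5 = 32).

2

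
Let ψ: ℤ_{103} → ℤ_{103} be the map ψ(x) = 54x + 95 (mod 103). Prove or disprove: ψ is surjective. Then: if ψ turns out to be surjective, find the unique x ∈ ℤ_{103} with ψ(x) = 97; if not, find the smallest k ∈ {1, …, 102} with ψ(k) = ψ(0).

Recall: surjectivity means every element of the codomain has a preimage under ψ.
Since gcd(54, 103) = 1, 54 is invertible modulo 103. Euclid's algorithm: 103 = 1·54 + 49, 54 = 1·49 + 5, 49 = 9·5 + 4, 5 = 1·4 + 1; back-substituting gives 1 = 21·54 − 11·103, so 54⁻¹ ≡ 21 (mod 103).
Then y ↦ 21(y − 95) is a two-sided inverse to ψ, so every y ∈ ℤ_{103} has a preimage.
So ψ is surjective.
Since ψ is surjective, we find ψ⁻¹(97): we need 54x ≡ 97 − 95 ≡ 2 (mod 103). Using 54⁻¹ = 21: x ≡ 21·2 = 42, so x = 42.
Check: ψ(42) = 54·42 + 95 = 2363 = 22·103 + 97 ≡ 97 (mod 103).

42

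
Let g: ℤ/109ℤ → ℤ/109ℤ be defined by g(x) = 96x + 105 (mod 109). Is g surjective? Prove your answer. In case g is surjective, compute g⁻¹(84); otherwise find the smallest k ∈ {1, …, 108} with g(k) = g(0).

10

Since gcd(96, 109) = 1, 96 is invertible modulo 109. Euclid's algorithm: 109 = 1·96 + 13, 96 = 7·13 + 5, 13 = 2·5 + 3, 5 = 1·3 + 2, 3 = 1·2 + 1; back-substituting gives 1 = 67·96 − 59·109, so 96⁻¹ ≡ 67 (mod 109).
For any y ∈ ℤ/109ℤ, x = 67(y − 105) mod 109 satisfies g(x) = 96·67(y − 105) + 105 ≡ y (since 96·67 ≡ 1 mod 109). So every y has a preimage.
So g is surjective.
Since g is surjective, we compute g⁻¹(84): solve 96x + 105 ≡ 84 (mod 109), i.e. 96x ≡ 88 (mod 109).
Multiplying by 96⁻¹ = 67 gives x ≡ 67·88 = 5896 = 54·109 + 10 ≡ 10 (mod 109).
Check: g(10) = 96·10 + 105 = 1065 = 9·109 + 84 ≡ 84 (mod 109).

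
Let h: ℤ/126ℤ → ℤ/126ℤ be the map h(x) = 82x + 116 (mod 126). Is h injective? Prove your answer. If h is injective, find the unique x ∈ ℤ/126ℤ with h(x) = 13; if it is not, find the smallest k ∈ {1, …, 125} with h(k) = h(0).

63

We have gcd(82, 126) = 2 > 1. Taking s = 0 and t = 63: h(0) = 116 and h(63) = 82·63 + 116 = 5282 ≡ 116 (mod 126).
So h(0) = h(63) while 0 ≠ 63, therefore h is not injective.
Since h is not injective, we find the least positive k with h(k) = h(0): this means 82k ≡ 0 (mod 126), i.e. 126 ∣ 82k. Since gcd(82, 126) = 2, dividing through by 2 this holds exactly when 63 ∣ 41k, and as gcd(41, 63) = 1, exactly when 63 ∣ k.
The smallest positive such k is 63.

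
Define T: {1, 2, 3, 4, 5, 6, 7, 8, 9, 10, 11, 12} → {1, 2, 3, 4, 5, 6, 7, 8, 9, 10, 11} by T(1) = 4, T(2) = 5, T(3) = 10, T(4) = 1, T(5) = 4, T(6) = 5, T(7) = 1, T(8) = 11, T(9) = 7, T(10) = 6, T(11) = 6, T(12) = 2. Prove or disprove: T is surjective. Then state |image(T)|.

No element maps to 3, so T is not surjective.
The image of T is {1, 2, 4, 5, 6, 7, 10, 11}, which has 8 elements.

8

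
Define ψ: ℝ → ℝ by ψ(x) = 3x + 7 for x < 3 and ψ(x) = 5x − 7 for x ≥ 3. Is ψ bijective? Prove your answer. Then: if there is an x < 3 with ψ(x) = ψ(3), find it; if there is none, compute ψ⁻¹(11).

1/3

Both pieces are strictly increasing (slopes 3 and 5), so each is injective on its own interval.
The left piece maps (−∞, 3) onto (−∞, 16); the right piece maps [3, ∞) onto [8, ∞).
These images overlap. In particular ψ(3) = 8 (right piece), and solving 3x + 7 = 8 on the left piece gives x = 1/3 < 3.
So ψ(1/3) = ψ(3) with 1/3 ≠ 3, and ψ is not injective, hence not bijective. This x = 1/3 is the requested value below 3.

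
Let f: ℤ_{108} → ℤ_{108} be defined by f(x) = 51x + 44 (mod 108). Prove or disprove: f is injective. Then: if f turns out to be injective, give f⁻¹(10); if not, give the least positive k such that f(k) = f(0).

36

We have gcd(51, 108) = 3 > 1. Taking a = 0 and b = 36: f(0) = 44 and f(36) = 51·36 + 44 = 1880 ≡ 44 (mod 108).
So f(0) = f(36) while 0 ≠ 36, so f is not injective.
Since f is not injective, we find the least positive k with f(k) = f(0): this means 51k ≡ 0 (mod 108), i.e. 108 ∣ 51k. Since gcd(51, 108) = 3, dividing through by 3 this holds exactly when 36 ∣ 17k, and as gcd(17, 36) = 1, exactly when 36 ∣ k.
The smallest positive such k is 36.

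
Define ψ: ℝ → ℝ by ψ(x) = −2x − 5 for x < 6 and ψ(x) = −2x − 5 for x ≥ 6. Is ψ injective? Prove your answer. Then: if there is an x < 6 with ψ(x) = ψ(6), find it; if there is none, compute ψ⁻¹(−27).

Both pieces are strictly decreasing (slopes −2 and −2), so each is injective on its own interval.
The left piece maps (−∞, 6) onto (−17, ∞); the right piece maps [6, ∞) onto (−∞, −17].
These images are disjoint, so no value is attained by both pieces. So ψ is injective.
Because the two images are disjoint, no x < 6 has ψ(x) = ψ(6), so we compute ψ⁻¹(−27): −27 lies in (−∞, −17], so solve −2x − 5 = −27: x = (−27 + 5)/(−2) = 11.

11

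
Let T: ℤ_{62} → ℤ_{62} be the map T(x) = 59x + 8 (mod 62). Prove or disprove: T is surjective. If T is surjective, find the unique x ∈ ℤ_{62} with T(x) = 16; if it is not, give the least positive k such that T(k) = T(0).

18

Since gcd(59, 62) = 1, 59 is invertible modulo 62. Euclid's algorithm: 62 = 1·59 + 3, 59 = 19·3 + 2, 3 = 1·2 + 1; back-substituting gives 1 = 41·59 − 39·62, so 59⁻¹ ≡ 41 (mod 62).
For any y ∈ ℤ_{62}, x = 41(y − 8) mod 62 satisfies T(x) = 59·41(y − 8) + 8 ≡ y (since 59·41 ≡ 1 mod 62). So every y has a preimage.
So T is surjective.
Since T is surjective, we find T⁻¹(16): we need 59x ≡ 16 − 8 ≡ 8 (mod 62). Using 59⁻¹ = 41: x ≡ 41·8 = 328 = 5·62 + 18, so x = 18.
Check: T(18) = 59·18 + 8 = 1070 = 17·62 + 16 ≡ 16 (mod 62).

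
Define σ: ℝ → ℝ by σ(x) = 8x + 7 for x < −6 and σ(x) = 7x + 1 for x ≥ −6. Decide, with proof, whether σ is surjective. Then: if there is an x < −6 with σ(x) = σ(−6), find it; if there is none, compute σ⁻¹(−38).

Both pieces are strictly increasing (slopes 8 and 7), so each is injective on its own interval.
The left piece maps (−∞, −6) onto (−∞, −41); the right piece maps [−6, ∞) onto [−41, ∞).
These images together cover ℝ, so σ is surjective.
Because the two images are disjoint, no x < −6 has σ(x) = σ(−6), so we compute σ⁻¹(−38): −38 lies in [−41, ∞), so solve 7x + 1 = −38: x = (−38 − 1)/7 = −39/7.

-39/7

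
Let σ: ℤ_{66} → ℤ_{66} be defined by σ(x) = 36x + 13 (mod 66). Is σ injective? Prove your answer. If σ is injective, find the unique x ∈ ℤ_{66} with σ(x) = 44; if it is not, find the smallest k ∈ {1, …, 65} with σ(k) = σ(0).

We have gcd(36, 66) = 6 > 1. Taking a = 0 and b = 11: σ(0) = 13 and σ(11) = 36·11 + 13 = 409 ≡ 13 (mod 66).
So σ(0) = σ(11) while 0 ≠ 11, therefore σ is not injective.
Since σ is not injective, we find the least positive k with σ(k) = σ(0): this means 36k ≡ 0 (mod 66), i.e. 66 ∣ 36k. Since gcd(36, 66) = 6, dividing through by 6 this holds exactly when 11 ∣ 6k, and as gcd(6, 11) = 1, exactly when 11 ∣ k.
The smallest positive such k is 11.

11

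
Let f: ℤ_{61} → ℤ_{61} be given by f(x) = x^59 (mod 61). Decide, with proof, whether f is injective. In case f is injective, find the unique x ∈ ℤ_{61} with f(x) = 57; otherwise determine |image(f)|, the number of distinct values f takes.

15

Since 61 is prime, the nonzero elements of ℤ_{61} form a cyclic group of order 60.
As gcd(59, 60) = 1, raising to the 59th power is a bijection on this group: if x_1^59 ≡ x_2^59 then (x_1x_2^{−1})^59 = 1, and the only element of order dividing gcd(59, 60) = 1 is 1, so x_1 = x_2.
With f(0) = 0 this makes f injective on all of ℤ_{61}, hence bijective (finite equal-size domain and codomain). In particular f is injective.
Since f is injective, we find the preimage of 57. The inverse of x ↦ x^59 on (ℤ_{61})^× is x ↦ x^59, because 59·59 = 3481 = 58·60 + 1 ≡ 1 (mod 60) and x^{60} = 1 for x ≠ 0 (Fermat). So f⁻¹(57) = 57^59 mod 61.
Repeated squaring mod 61: 57^1 ≡ 57, 57^2 ≡ 57² = 3249 ≡ 16, 57^4 ≡ 16² = 256 ≡ 12, 57^8 ≡ 12² = 144 ≡ 22, 57^16 ≡ 22² = 484 ≡ 57, 57^32 ≡ 57² = 3249 ≡ 16. Since 59 = 32 + 16 + 8 + 2 + 1, 57^59 ≡ 16·57·22·16·57: 16·57 = 912 ≡ 58, then 58·22 = 1276 ≡ 56, then 56·16 = 896 ≡ 42, then 42·57 = 2394 ≡ 15. So 57^59 ≡ 15 (mod 61).
Hence f⁻¹(57) = 15.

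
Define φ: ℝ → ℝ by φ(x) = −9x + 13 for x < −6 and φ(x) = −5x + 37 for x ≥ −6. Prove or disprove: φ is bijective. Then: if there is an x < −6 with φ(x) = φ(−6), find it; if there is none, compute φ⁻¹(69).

-56/9

Both pieces are strictly decreasing (slopes −9 and −5), so each is injective on its own interval.
The left piece maps (−∞, −6) onto (67, ∞); the right piece maps [−6, ∞) onto (−∞, 67].
Since 67 = 67, the images partition ℝ: φ is injective and surjective, hence bijective.
Because the two images are disjoint, no x < −6 has φ(x) = φ(−6), so we compute φ⁻¹(69): 69 lies in (67, ∞), so solve −9x + 13 = 69: x = (69 − 13)/(−9) = −56/9.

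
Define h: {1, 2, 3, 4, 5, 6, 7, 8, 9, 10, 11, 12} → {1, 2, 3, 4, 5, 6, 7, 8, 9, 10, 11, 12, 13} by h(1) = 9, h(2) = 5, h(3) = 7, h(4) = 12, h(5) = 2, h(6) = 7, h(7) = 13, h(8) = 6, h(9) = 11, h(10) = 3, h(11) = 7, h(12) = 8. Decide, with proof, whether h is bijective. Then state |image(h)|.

10

h(3) = 7 = h(6) with 3 ≠ 6, so h is not injective, hence not bijective.
The image of h is {2, 3, 5, 6, 7, 8, 9, 11, 12, 13}, which has 10 elements.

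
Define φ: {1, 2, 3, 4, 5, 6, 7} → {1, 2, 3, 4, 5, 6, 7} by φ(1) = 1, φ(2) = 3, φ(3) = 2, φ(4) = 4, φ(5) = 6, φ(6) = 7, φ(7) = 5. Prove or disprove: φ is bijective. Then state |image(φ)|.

7

The values 1, 3, 2, 4, 6, 7, 5 are a permutation of {1, 2, 3, 4, 5, 6, 7}: each element appears exactly once.
So φ is injective and surjective, hence bijective.
The image of φ is {1, 2, 3, 4, 5, 6, 7}, which has 7 elements.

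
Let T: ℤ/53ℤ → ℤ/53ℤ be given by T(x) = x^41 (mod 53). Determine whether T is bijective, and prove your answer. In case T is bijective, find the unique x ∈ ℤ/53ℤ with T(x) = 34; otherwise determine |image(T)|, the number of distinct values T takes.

Since 53 is prime, the nonzero elements of ℤ/53ℤ form a cyclic group of order 52.
As gcd(41, 52) = 1, raising to the 41st power is a bijection on this group: if a^41 ≡ b^41 then (ab^{−1})^41 = 1, and the only element of order dividing gcd(41, 52) = 1 is 1, so a = b.
With T(0) = 0 this makes T injective on all of ℤ/53ℤ, hence bijective (finite equal-size domain and codomain). In particular T is bijective.
Since T is bijective, we find the preimage of 34. The inverse of x ↦ x^41 on (ℤ/53ℤ)^× is x ↦ x^33, because 41·33 = 1353 = 26·52 + 1 ≡ 1 (mod 52) and x^{52} = 1 for x ≠ 0 (Fermat). So T⁻¹(34) = 34^33 mod 53.
Repeated squaring mod 53: 34^1 ≡ 34, 34^2 ≡ 34² = 1156 ≡ 43, 34^4 ≡ 43² = 1849 ≡ 47, 34^8 ≡ 47² = 2209 ≡ 36, 34^16 ≡ 36² = 1296 ≡ 24, 34^32 ≡ 24² = 576 ≡ 46. Since 33 = 32 + 1, 34^33 ≡ 46·34: 46·34 = 1564 ≡ 27. So 34^33 ≡ 27 (mod 53).
Hence T⁻¹(34) = 27.

27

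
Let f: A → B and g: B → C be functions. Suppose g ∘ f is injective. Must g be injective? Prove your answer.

not injective

No. Take A = {0, 1}, B = {0, 1, 2, 3, 4}, C = {0, 1, 2, 3, 4}, f(a) = a for each a ∈ A, and g(b) = 3 if b ∈ {3, 4} else g(b) = b.
Then g ∘ f = f is injective (A ⊂ B and f is the inclusion), but g(3) = g(4) = 3 with 3 ≠ 4, so g is not injective.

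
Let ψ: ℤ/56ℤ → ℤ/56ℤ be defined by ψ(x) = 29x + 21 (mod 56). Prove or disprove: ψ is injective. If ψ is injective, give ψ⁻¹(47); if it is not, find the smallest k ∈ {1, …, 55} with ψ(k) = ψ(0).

26

Recall: ψ is injective when ψ(s) = ψ(t) forces s = t.
If ψ(s) = ψ(t), then 29s ≡ 29t (mod 56). Because gcd(29, 56) = 1, we may cancel 29 to get s ≡ t (mod 56).
Therefore ψ is injective.
We now compute 29⁻¹ mod 56 explicitly. Euclid's algorithm: 56 = 1·29 + 27, 29 = 1·27 + 2, 27 = 13·2 + 1; back-substituting gives 1 = 29·29 − 15·56, so 29⁻¹ ≡ 29 (mod 56).
Since ψ is injective, we find ψ⁻¹(47): we need 29x ≡ 47 − 21 ≡ 26 (mod 56). Using 29⁻¹ = 29: x ≡ 29·26 = 754 = 13·56 + 26, so x = 26.
Check: ψ(26) = 29·26 + 21 = 775 = 13·56 + 47 ≡ 47 (mod 56).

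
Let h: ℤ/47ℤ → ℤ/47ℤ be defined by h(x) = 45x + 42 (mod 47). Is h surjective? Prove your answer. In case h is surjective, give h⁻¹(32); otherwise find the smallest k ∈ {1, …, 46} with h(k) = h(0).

Since gcd(45, 47) = 1, 45 is invertible modulo 47. Euclid's algorithm: 47 = 1·45 + 2, 45 = 22·2 + 1; back-substituting gives 1 = 23·45 − 22·47, so 45⁻¹ ≡ 23 (mod 47).
For any y ∈ ℤ/47ℤ, x = 23(y − 42) mod 47 satisfies h(x) = 45·23(y − 42) + 42 ≡ y (since 45·23 ≡ 1 mod 47). So every y has a preimage.
So h is surjective.
Since h is surjective, we compute h⁻¹(32): solve 45x + 42 ≡ 32 (mod 47), i.e. 45x ≡ 37 (mod 47).
Multiplying by 45⁻¹ = 23 gives x ≡ 23·37 = 851 = 18·47 + 5 ≡ 5 (mod 47).
Check: h(5) = 45·5 + 42 = 267 = 5·47 + 32 ≡ 32 (mod 47).

5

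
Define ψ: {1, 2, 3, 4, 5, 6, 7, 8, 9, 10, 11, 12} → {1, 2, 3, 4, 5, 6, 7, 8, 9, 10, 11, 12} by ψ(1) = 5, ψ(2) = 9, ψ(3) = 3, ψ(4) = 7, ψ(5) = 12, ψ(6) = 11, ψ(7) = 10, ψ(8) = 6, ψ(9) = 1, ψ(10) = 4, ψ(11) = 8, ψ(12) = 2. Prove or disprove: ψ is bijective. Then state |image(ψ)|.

The values 5, 9, 3, 7, 12, 11, 10, 6, 1, 4, 8, 2 are a permutation of {1, 2, 3, 4, 5, 6, 7, 8, 9, 10, 11, 12}: each element appears exactly once.
So ψ is injective and surjective, hence bijective.
The image of ψ is {1, 2, 3, 4, 5, 6, 7, 8, 9, 10, 11, 12}, which has 12 elements.

12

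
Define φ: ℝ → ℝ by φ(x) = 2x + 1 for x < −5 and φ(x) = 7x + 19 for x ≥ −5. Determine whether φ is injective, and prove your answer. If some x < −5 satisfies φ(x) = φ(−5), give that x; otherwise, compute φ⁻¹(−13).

Both pieces are strictly increasing (slopes 2 and 7), so each is injective on its own interval.
The left piece maps (−∞, −5) onto (−∞, −9); the right piece maps [−5, ∞) onto [−16, ∞).
These images overlap. In particular φ(−5) = −16 (right piece), and solving 2x + 1 = −16 on the left piece gives x = −17/2 < −5.
So φ(−17/2) = φ(−5) with −17/2 ≠ −5, and φ is not injective. This x = −17/2 is the requested value below −5.

-17/2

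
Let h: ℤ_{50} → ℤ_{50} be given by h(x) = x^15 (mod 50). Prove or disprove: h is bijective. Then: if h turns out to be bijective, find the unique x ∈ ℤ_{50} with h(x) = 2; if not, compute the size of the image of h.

10

h(0) = 0^15 = 0.
h(10): Repeated squaring mod 50: 10^1 ≡ 10, 10^2 ≡ 10² = 100 ≡ 0, 10^4 ≡ 0² = 0, 10^8 ≡ 0² = 0. Since 15 = 8 + 4 + 2 + 1, 10^15 ≡ 0·0·0·10: 0·0 = 0, then 0·0 = 0, then 0·10 = 0. So 10^15 ≡ 0 (mod 50).
So h(0) = h(10) = 0 while 0 ≠ 10, hence h is not injective, hence not bijective.
Since h is not bijective, we determine |image(h)|. Computing x^15 mod 50 for each x (by repeated squaring, reducing mod 50 at every step), the values h(0), h(1), …, h(49) are: 0, 1, 18, 7, 24, 25, 26, 43, 32, 49, 0, 1, 18, 7, 24, 25, 26, 43, 32, 49, 0, 1, 18, 7, 24, 25, 26, 43, 32, 49, 0, 1, 18, 7, 24, 25, 26, 43, 32, 49, 0, 1, 18, 7, 24, 25, 26, 43, 32, 49.
The distinct values are {0, 1, 7, 18, 24, 25, 26, 32, 43, 49}; there are 10 of them.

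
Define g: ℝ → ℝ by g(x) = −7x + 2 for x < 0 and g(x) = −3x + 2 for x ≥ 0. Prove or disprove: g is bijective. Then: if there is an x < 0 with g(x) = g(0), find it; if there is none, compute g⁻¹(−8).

Both pieces are strictly decreasing (slopes −7 and −3), so each is injective on its own interval.
The left piece maps (−∞, 0) onto (2, ∞); the right piece maps [0, ∞) onto (−∞, 2].
Since 2 = 2, the images partition ℝ: g is injective and surjective, hence bijective.
Because the two images are disjoint, no x < 0 has g(x) = g(0), so we compute g⁻¹(−8): −8 lies in (−∞, 2], so solve −3x + 2 = −8: x = (−8 − 2)/(−3) = 10/3.

10/3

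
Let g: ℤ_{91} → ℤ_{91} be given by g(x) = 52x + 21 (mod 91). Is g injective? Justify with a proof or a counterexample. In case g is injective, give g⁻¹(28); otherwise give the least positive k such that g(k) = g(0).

7

We have gcd(52, 91) = 13 > 1. Taking x_1 = 0 and x_2 = 7: g(0) = 21 and g(7) = 52·7 + 21 = 385 ≡ 21 (mod 91).
So g(0) = g(7) while 0 ≠ 7, thus g is not injective.
Since g is not injective, we find the least positive k with g(k) = g(0): this means 52k ≡ 0 (mod 91), i.e. 91 ∣ 52k. Since gcd(52, 91) = 13, dividing through by 13 this holds exactly when 7 ∣ 4k, and as gcd(4, 7) = 1, exactly when 7 ∣ k.
The smallest positive such k is 7.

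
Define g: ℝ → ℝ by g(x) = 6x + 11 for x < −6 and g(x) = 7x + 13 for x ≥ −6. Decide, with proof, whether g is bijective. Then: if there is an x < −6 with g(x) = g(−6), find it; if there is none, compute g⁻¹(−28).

Both pieces are strictly increasing (slopes 6 and 7), so each is injective on its own interval.
The left piece maps (−∞, −6) onto (−∞, −25); the right piece maps [−6, ∞) onto [−29, ∞).
These images overlap. In particular g(−6) = −29 (right piece), and solving 6x + 11 = −29 on the left piece gives x = −20/3 < −6.
So g(−20/3) = g(−6) with −20/3 ≠ −6, and g is not injective, hence not bijective. This x = −20/3 is the requested value below −6.

-20/3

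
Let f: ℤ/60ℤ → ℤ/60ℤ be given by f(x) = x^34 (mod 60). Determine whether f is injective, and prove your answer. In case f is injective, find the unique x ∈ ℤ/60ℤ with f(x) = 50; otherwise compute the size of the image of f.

12

f(2): Repeated squaring mod 60: 2^1 ≡ 2, 2^2 ≡ 2² = 4, 2^4 ≡ 4² = 16, 2^8 ≡ 16² = 256 ≡ 16, 2^16 ≡ 16² = 256 ≡ 16, 2^32 ≡ 16² = 256 ≡ 16. Since 34 = 32 + 2, 2^34 ≡ 16·4: 16·4 = 64 ≡ 4. So 2^34 ≡ 4 (mod 60).
f(8): Repeated squaring mod 60: 8^1 ≡ 8, 8^2 ≡ 8² = 64 ≡ 4, 8^4 ≡ 4² = 16, 8^8 ≡ 16² = 256 ≡ 16, 8^16 ≡ 16² = 256 ≡ 16, 8^32 ≡ 16² = 256 ≡ 16. Since 34 = 32 + 2, 8^34 ≡ 16·4: 16·4 = 64 ≡ 4. So 8^34 ≡ 4 (mod 60).
So f(2) = f(8) = 4 while 2 ≠ 8, hence f is not injective.
Since f is not injective, we determine |image(f)|. Computing x^34 mod 60 for each x (by repeated squaring, reducing mod 60 at every step), the values f(0), f(1), …, f(59) are: 0, 1, 4, 9, 16, 25, 36, 49, 4, 21, 40, 1, 24, 49, 16, 45, 16, 49, 24, 1, 40, 21, 4, 49, 36, 25, 16, 9, 4, 1, 0, 1, 4, 9, 16, 25, 36, 49, 4, 21, 40, 1, 24, 49, 16, 45, 16, 49, 24, 1, 40, 21, 4, 49, 36, 25, 16, 9, 4, 1.
The distinct values are {0, 1, 4, 9, 16, 21, 24, 25, 36, 40, 45, 49}; there are 12 of them.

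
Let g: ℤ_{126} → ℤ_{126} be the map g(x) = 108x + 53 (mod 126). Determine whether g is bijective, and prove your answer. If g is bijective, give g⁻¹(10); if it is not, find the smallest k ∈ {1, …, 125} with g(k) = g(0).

We have gcd(108, 126) = 18 > 1. Taking a = 0 and b = 7: g(0) = 53 and g(7) = 108·7 + 53 = 809 ≡ 53 (mod 126).
So g(0) = g(7) while 0 ≠ 7, thus g is not injective, hence not bijective.
Since g is not bijective, we find the least positive k with g(k) = g(0): this means 108k ≡ 0 (mod 126), i.e. 126 ∣ 108k. Since gcd(108, 126) = 18, dividing through by 18 this holds exactly when 7 ∣ 6k, and as gcd(6, 7) = 1, exactly when 7 ∣ k.
The smallest positive such k is 7.

7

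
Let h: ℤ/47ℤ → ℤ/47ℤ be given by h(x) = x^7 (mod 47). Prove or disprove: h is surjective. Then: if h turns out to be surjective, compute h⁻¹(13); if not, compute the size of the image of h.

Since 47 is prime, the nonzero elements of ℤ/47ℤ form a cyclic group of order 46.
As gcd(7, 46) = 1, raising to the 7th power is a bijection on this group: if x_1^7 ≡ x_2^7 then (x_1x_2^{−1})^7 = 1, and the only element of order dividing gcd(7, 46) = 1 is 1, so x_1 = x_2.
With h(0) = 0 this makes h injective on all of ℤ/47ℤ, hence bijective (finite equal-size domain and codomain). In particular h is surjective.
Since h is surjective, we find the preimage of 13. The inverse of x ↦ x^7 on (ℤ/47ℤ)^× is x ↦ x^33, because 7·33 = 231 = 5·46 + 1 ≡ 1 (mod 46) and x^{46} = 1 for x ≠ 0 (Fermat). So h⁻¹(13) = 13^33 mod 47.
Repeated squaring mod 47: 13^1 ≡ 13, 13^2 ≡ 13² = 169 ≡ 28, 13^4 ≡ 28² = 784 ≡ 32, 13^8 ≡ 32² = 1024 ≡ 37, 13^16 ≡ 37² = 1369 ≡ 6, 13^32 ≡ 6² = 36. Since 33 = 32 + 1, 13^33 ≡ 36·13: 36·13 = 468 ≡ 45. So 13^33 ≡ 45 (mod 47).
Hence h⁻¹(13) = 45.

45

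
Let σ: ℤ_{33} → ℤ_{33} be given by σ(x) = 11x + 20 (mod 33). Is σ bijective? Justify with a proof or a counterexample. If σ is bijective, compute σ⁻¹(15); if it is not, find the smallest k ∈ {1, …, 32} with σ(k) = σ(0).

By definition, σ is injective when σ(x_1) = σ(x_2) forces x_1 = x_2.
We have gcd(11, 33) = 11 > 1. Taking x_1 = 0 and x_2 = 3: σ(0) = 20 and σ(3) = 11·3 + 20 = 53 ≡ 20 (mod 33).
So σ(0) = σ(3) while 0 ≠ 3, hence σ is not injective, hence not bijective.
Since σ is not bijective, we find the least positive k with σ(k) = σ(0): this means 11k ≡ 0 (mod 33), i.e. 33 ∣ 11k. Since gcd(11, 33) = 11, dividing through by 11 this holds exactly when 3 ∣ k.
The smallest positive such k is 3.

3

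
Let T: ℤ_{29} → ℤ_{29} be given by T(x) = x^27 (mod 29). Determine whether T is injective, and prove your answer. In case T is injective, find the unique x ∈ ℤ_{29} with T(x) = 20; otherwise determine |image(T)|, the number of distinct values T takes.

Since 29 is prime, the nonzero elements of ℤ_{29} form a cyclic group of order 28.
As gcd(27, 28) = 1, raising to the 27th power is a bijection on this group: if u^27 ≡ v^27 then (uv^{−1})^27 = 1, and the only element of order dividing gcd(27, 28) = 1 is 1, so u = v.
With T(0) = 0 this makes T injective on all of ℤ_{29}, hence bijective (finite equal-size domain and codomain). In particular T is injective.
Since T is injective, we find the preimage of 20. The inverse of x ↦ x^27 on (ℤ_{29})^× is x ↦ x^27, because 27·27 = 729 = 26·28 + 1 ≡ 1 (mod 28) and x^{28} = 1 for x ≠ 0 (Fermat). So T⁻¹(20) = 20^27 mod 29.
Repeated squaring mod 29: 20^1 ≡ 20, 20^2 ≡ 20² = 400 ≡ 23, 20^4 ≡ 23² = 529 ≡ 7, 20^8 ≡ 7² = 49 ≡ 20, 20^16 ≡ 20² = 400 ≡ 23. Since 27 = 16 + 8 + 2 + 1, 20^27 ≡ 23·20·23·20: 23·20 = 460 ≡ 25, then 25·23 = 575 ≡ 24, then 24·20 = 480 ≡ 16. So 20^27 ≡ 16 (mod 29).
Hence T⁻¹(20) = 16.

16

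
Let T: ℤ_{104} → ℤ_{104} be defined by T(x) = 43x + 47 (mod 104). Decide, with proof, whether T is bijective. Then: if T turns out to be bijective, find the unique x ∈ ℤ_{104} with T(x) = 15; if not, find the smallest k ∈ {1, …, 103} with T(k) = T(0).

96

Recall that T is injective when T(s) = T(t) forces s = t.
Suppose T(s) = T(t) in ℤ_{104}. Then 43s + 47 ≡ 43t + 47 (mod 104), so 43(s − t) ≡ 0 (mod 104).
Since gcd(43, 104) = 1, 43 is invertible modulo 104, thus s − t ≡ 0 (mod 104), i.e. s = t.
We now compute 43⁻¹ mod 104 explicitly. Euclid's algorithm: 104 = 2·43 + 18, 43 = 2·18 + 7, 18 = 2·7 + 4, 7 = 1·4 + 3, 4 = 1·3 + 1; back-substituting gives 1 = 75·43 − 31·104, so 43⁻¹ ≡ 75 (mod 104).
Then y ↦ 75(y − 47) is a two-sided inverse to T, so every y ∈ ℤ_{104} has a preimage.
Thus T is bijective.
Since T is bijective, we compute T⁻¹(15): solve 43x + 47 ≡ 15 (mod 104), i.e. 43x ≡ 72 (mod 104).
Multiplying by 43⁻¹ = 75 gives x ≡ 75·72 = 5400 = 51·104 + 96 ≡ 96 (mod 104).
Check: T(96) = 43·96 + 47 = 4175 = 40·104 + 15 ≡ 15 (mod 104).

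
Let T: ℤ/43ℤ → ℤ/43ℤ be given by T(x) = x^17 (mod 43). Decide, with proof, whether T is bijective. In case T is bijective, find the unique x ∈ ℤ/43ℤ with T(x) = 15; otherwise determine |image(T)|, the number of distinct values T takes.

Since 43 is prime, the nonzero elements of ℤ/43ℤ form a cyclic group of order 42.
As gcd(17, 42) = 1, raising to the 17th power is a bijection on this group: if s^17 ≡ t^17 then (st^{−1})^17 = 1, and the only element of order dividing gcd(17, 42) = 1 is 1, so s = t.
With T(0) = 0 this makes T injective on all of ℤ/43ℤ, hence bijective (finite equal-size domain and codomain). In particular T is bijective.
Since T is bijective, we find the preimage of 15. The inverse of x ↦ x^17 on (ℤ/43ℤ)^× is x ↦ x^5, because 17·5 = 85 = 2·42 + 1 ≡ 1 (mod 42) and x^{42} = 1 for x ≠ 0 (Fermat). So T⁻¹(15) = 15^5 mod 43.
Repeated squaring mod 43: 15^1 ≡ 15, 15^2 ≡ 15² = 225 ≡ 10, 15^4 ≡ 10² = 100 ≡ 14. Since 5 = 4 + 1, 15^5 ≡ 14·15: 14·15 = 210 ≡ 38. So 15^5 ≡ 38 (mod 43).
Hence T⁻¹(15) = 38.

38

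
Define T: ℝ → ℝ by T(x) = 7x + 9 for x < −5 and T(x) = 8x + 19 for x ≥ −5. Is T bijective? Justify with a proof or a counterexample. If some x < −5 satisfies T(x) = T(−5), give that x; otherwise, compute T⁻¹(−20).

Both pieces are strictly increasing (slopes 7 and 8), so each is injective on its own interval.
The left piece maps (−∞, −5) onto (−∞, −26); the right piece maps [−5, ∞) onto [−21, ∞).
The images leave a gap (−26 has no preimage), so T is not surjective, hence not bijective.
Because the two images are disjoint, no x < −5 has T(x) = T(−5), so we compute T⁻¹(−20): −20 lies in [−21, ∞), so solve 8x + 19 = −20: x = (−20 − 19)/8 = −39/8.

-39/8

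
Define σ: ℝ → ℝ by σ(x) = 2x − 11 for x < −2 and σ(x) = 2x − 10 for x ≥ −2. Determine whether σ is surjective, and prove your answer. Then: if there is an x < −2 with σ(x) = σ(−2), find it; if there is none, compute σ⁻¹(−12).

Both pieces are strictly increasing (slopes 2 and 2), so each is injective on its own interval.
The left piece maps (−∞, −2) onto (−∞, −15); the right piece maps [−2, ∞) onto [−14, ∞).
The union (−∞, −15) ∪ [−14, ∞) omits the interval between −15 and −14; in particular −15 has no preimage. So σ is not surjective.
Because the two images are disjoint, no x < −2 has σ(x) = σ(−2), so we compute σ⁻¹(−12): −12 lies in [−14, ∞), so solve 2x − 10 = −12: x = (−12 + 10)/2 = −1.

-1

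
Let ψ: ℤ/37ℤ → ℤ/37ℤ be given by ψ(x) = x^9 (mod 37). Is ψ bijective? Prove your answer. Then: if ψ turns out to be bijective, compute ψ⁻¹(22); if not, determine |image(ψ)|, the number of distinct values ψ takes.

ψ(3): Repeated squaring mod 37: 3^1 ≡ 3, 3^2 ≡ 3² = 9, 3^4 ≡ 9² = 81 ≡ 7, 3^8 ≡ 7² = 49 ≡ 12. Since 9 = 8 + 1, 3^9 ≡ 12·3: 12·3 = 36. So 3^9 ≡ 36 (mod 37).
ψ(4): Repeated squaring mod 37: 4^1 ≡ 4, 4^2 ≡ 4² = 16, 4^4 ≡ 16² = 256 ≡ 34, 4^8 ≡ 34² = 1156 ≡ 9. Since 9 = 8 + 1, 4^9 ≡ 9·4: 9·4 = 36. So 4^9 ≡ 36 (mod 37).
So ψ(3) = ψ(4) = 36 while 3 ≠ 4, so ψ is not injective, hence not bijective.
Since ψ is not bijective, we determine |image(ψ)|. Computing x^9 mod 37 for each x (by repeated squaring, reducing mod 37 at every step), the values ψ(0), ψ(1), …, ψ(36) are: 0, 1, 31, 36, 36, 6, 6, 1, 6, 1, 1, 36, 1, 6, 31, 31, 1, 6, 31, 6, 31, 36, 6, 6, 31, 36, 1, 36, 36, 31, 36, 31, 31, 1, 1, 6, 36.
The distinct values are {0, 1, 6, 31, 36}; there are 5 of them.

5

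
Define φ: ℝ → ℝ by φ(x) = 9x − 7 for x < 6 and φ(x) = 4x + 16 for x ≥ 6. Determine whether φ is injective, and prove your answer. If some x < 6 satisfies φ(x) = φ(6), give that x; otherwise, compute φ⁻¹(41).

Both pieces are strictly increasing (slopes 9 and 4), so each is injective on its own interval.
The left piece maps (−∞, 6) onto (−∞, 47); the right piece maps [6, ∞) onto [40, ∞).
These images overlap. In particular φ(6) = 40 (right piece), and solving 9x − 7 = 40 on the left piece gives x = 47/9 < 6.
So φ(47/9) = φ(6) with 47/9 ≠ 6, and φ is not injective. This x = 47/9 is the requested value below 6.

47/9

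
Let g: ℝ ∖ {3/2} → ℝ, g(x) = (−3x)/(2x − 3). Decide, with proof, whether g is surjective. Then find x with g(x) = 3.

1

If g(x) = −3/2, cross-multiplying gives 2(−3x) = −3(2x − 3), which simplifies to 0 = 9 — false.  So −3/2 has no preimage and g is not surjective.
Solving g(x) = 3: cross-multiplying gives −3x = 3(2x − 3), which rearranges to −9x = −9, so x = 1.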